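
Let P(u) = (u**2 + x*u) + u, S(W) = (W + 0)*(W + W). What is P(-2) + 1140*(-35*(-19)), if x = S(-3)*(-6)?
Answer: 758318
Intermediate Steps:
S(W) = 2*W**2 (S(W) = W*(2*W) = 2*W**2)
x = -108 (x = (2*(-3)**2)*(-6) = (2*9)*(-6) = 18*(-6) = -108)
P(u) = u**2 - 107*u (P(u) = (u**2 - 108*u) + u = u**2 - 107*u)
P(-2) + 1140*(-35*(-19)) = -2*(-107 - 2) + 1140*(-35*(-19)) = -2*(-109) + 1140*665 = 218 + 758100 = 758318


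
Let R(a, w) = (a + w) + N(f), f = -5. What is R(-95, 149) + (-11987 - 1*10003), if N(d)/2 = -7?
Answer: -21950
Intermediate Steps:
N(d) = -14 (N(d) = 2*(-7) = -14)
R(a, w) = -14 + a + w (R(a, w) = (a + w) - 14 = -14 + a + w)
R(-95, 149) + (-11987 - 1*10003) = (-14 - 95 + 149) + (-11987 - 1*10003) = 40 + (-11987 - 10003) = 40 - 21990 = -21950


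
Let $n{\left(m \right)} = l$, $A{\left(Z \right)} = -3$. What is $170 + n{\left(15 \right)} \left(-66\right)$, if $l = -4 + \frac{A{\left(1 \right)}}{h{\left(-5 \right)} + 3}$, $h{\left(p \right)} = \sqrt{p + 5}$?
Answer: $500$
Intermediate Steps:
$h{\left(p \right)} = \sqrt{5 + p}$
$l = -5$ ($l = -4 - \frac{3}{\sqrt{5 - 5} + 3} = -4 - \frac{3}{\sqrt{0} + 3} = -4 - \frac{3}{0 + 3} = -4 - \frac{3}{3} = -4 - 1 = -5$)
$n{\left(m \right)} = -5$
$170 + n{\left(15 \right)} \left(-66\right) = 170 - -330 = 170 + 330 = 500$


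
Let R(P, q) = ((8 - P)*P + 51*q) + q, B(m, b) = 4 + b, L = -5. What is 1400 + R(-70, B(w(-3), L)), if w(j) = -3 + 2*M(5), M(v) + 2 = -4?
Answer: -4112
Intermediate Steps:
M(v) = -6 (M(v) = -2 - 4 = -6)
w(j) = -15 (w(j) = -3 + 2*(-6) = -3 - 12 = -15)
R(P, q) = 52*q + P*(8 - P) (R(P, q) = (P*(8 - P) + 51*q) + q = (51*q + P*(8 - P)) + q = 52*q + P*(8 - P))
1400 + R(-70, B(w(-3), L)) = 1400 + (-1*(-70)² + 8*(-70) + 52*(4 - 5)) = 1400 + (-1*4900 - 560 + 52*(-1)) = 1400 + (-4900 - 560 - 52) = 1400 - 5512 = -4112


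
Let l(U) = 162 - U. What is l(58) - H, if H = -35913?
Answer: 36017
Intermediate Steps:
l(58) - H = (162 - 1*58) - 1*(-35913) = (162 - 58) + 35913 = 104 + 35913 = 36017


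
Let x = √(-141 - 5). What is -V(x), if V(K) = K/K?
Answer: -1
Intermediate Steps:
x = I*√146 (x = √(-146) = I*√146 ≈ 12.083*I)
V(K) = 1
-V(x) = -1*1 = -1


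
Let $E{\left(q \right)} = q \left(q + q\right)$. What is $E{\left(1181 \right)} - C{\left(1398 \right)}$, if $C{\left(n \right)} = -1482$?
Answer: $2791004$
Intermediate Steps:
$E{\left(q \right)} = 2 q^{2}$ ($E{\left(q \right)} = q 2 q = 2 q^{2}$)
$E{\left(1181 \right)} - C{\left(1398 \right)} = 2 \cdot 1181^{2} - -1482 = 2 \cdot 1394761 + 1482 = 2789522 + 1482 = 2791004$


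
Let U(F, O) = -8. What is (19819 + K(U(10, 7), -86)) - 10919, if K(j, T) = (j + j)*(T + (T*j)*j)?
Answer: 98340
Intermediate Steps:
K(j, T) = 2*j*(T + T*j²) (K(j, T) = (2*j)*(T + T*j²) = 2*j*(T + T*j²))
(19819 + K(U(10, 7), -86)) - 10919 = (19819 + 2*(-86)*(-8)*(1 + (-8)²)) - 10919 = (19819 + 2*(-86)*(-8)*(1 + 64)) - 10919 = (19819 + 2*(-86)*(-8)*65) - 10919 = (19819 + 89440) - 10919 = 109259 - 10919 = 98340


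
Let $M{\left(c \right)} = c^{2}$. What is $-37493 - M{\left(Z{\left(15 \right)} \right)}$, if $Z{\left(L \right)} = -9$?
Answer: $-37574$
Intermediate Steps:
$-37493 - M{\left(Z{\left(15 \right)} \right)} = -37493 - \left(-9\right)^{2} = -37493 - 81 = -37574$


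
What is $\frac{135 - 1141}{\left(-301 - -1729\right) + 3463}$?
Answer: $- \frac{1006}{4891} \approx -0.20568$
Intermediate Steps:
$\frac{135 - 1141}{\left(-301 - -1729\right) + 3463} = - \frac{1006}{\left(-301 + 1729\right) + 3463} = - \frac{1006}{1428 + 3463} = - \frac{1006}{4891}$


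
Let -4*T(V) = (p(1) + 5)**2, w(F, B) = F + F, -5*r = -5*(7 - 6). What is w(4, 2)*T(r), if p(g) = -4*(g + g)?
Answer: -18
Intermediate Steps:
r = 1 (r = -(-1)*(7 - 6) = -(-1) = -1/5*(-5) = 1)
w(F, B) = 2*F
p(g) = -8*g
T(V) = -9/4 (T(V) = -(-8*1 + 5)**2/4 = -(-8 + 5)**2/4 = -1/4*(-3)**2 = -1/4*9 = -9/4)
w(4, 2)*T(r) = (2*4)*(-9/4) = 8*(-9/4) = -18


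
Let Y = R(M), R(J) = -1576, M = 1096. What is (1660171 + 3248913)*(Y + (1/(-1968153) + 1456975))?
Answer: 14061815394222089864/1968153 ≈ 7.1447e+12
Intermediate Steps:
Y = -1576
(1660171 + 3248913)*(Y + (1/(-1968153) + 1456975)) = (1660171 + 3248913)*(-1576 + (1/(-1968153) + 1456975)) = 4909084*(-1576 + (-1/1968153 + 1456975)) = 4909084*(-1576 + 2867549717174/1968153) = 4909084*(2864447908046/1968153) = 14061815394222089864/1968153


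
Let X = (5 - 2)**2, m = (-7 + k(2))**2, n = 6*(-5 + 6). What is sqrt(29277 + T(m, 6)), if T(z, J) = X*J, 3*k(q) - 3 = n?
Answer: 3*sqrt(3259) ≈ 171.26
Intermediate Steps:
n = 6 (n = 6*1 = 6)
k(q) = 3 (k(q) = 1 + (1/3)*6 = 1 + 2 = 3)
m = 16 (m = (-7 + 3)**2 = (-4)**2 = 16)
X = 9 (X = 3**2 = 9)
T(z, J) = 9*J
sqrt(29277 + T(m, 6)) = sqrt(29277 + 9*6) = sqrt(29277 + 54) = sqrt(29331) = 3*sqrt(3259)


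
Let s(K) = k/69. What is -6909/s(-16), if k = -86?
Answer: 476721/86 ≈ 5543.3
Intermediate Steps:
s(K) = -86/69
-6909/s(-16) = -6909/(-86/69) = -6909*(-69/86) = 476721/86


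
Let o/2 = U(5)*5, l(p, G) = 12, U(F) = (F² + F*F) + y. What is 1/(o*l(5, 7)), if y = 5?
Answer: 1/6600 ≈ 0.00015152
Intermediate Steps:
U(F) = 5 + 2*F² (U(F) = (F² + F*F) + 5 = (F² + F²) + 5 = 2*F² + 5 = 5 + 2*F²)
o = 550 (o = 2*((5 + 2*5²)*5) = 2*((5 + 2*25)*5) = 2*((5 + 50)*5) = 2*(55*5) = 2*275 = 550)
1/(o*l(5, 7)) = 1/(550*12) = 1/6600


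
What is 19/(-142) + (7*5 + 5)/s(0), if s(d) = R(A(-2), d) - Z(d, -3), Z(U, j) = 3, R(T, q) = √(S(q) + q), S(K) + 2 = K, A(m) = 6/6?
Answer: -17249/1562 - 40*I*√2/11 ≈ -11.043 - 5.1426*I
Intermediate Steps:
A(m) = 1 (A(m) = 6*(⅙) = 1)
S(K) = -2 + K
R(T, q) = √(-2 + 2*q) (R(T, q) = √((-2 + q) + q) = √(-2 + 2*q))
s(d) = -3 + √(-2 + 2*d) (s(d) = √(-2 + 2*d) - 1*3 = √(-2 + 2*d) - 3 = -3 + √(-2 + 2*d))
19/(-142) + (7*5 + 5)/s(0) = 19/(-142) + (7*5 + 5)/(-3 + √(-2 + 2*0)) = 19*(-1/142) + (35 + 5)/(-3 + √(-2 + 0)) = -19/142 + 40/(-3 + √(-2)) = -19/142 + 40/(-3 + I*√2)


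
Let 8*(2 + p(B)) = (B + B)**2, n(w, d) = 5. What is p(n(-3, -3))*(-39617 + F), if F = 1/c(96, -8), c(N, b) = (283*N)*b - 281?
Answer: -90527321073/217625 ≈ -4.1598e+5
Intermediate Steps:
c(N, b) = -281 + 283*N*b (c(N, b) = 283*N*b - 281 = -281 + 283*N*b)
F = -1/217625 (F = 1/(-281 + 283*96*(-8)) = 1/(-281 - 217344) = 1/(-217625) = -1/217625 ≈ -4.5951e-6)
p(B) = -2 + B**2/2 (p(B) = -2 + (B + B)**2/8 = -2 + (2*B)**2/8 = -2 + (4*B**2)/8 = -2 + B**2/2)
p(n(-3, -3))*(-39617 + F) = (-2 + (1/2)*5**2)*(-39617 - 1/217625) = (-2 + (1/2)*25)*(-8621649626/217625) = (-2 + 25/2)*(-8621649626/217625) = (21/2)*(-8621649626/217625) = -90527321073/217625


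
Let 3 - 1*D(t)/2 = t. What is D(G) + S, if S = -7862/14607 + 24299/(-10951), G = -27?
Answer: 194822195/3403431 ≈ 57.243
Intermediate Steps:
D(t) = 6 - 2*t
S = -9383665/3403431 (S = -7862*1/14607 + 24299*(-1/10951) = -7862/14607 - 517/233 = -9383665/3403431 ≈ -2.7571)
D(G) + S = (6 - 2*(-27)) - 9383665/3403431 = (6 + 54) - 9383665/3403431 = 60 - 9383665/3403431 = 194822195/3403431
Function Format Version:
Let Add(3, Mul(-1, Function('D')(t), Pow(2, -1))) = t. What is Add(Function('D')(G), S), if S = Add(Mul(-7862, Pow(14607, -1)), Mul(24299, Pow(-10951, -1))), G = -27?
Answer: Rational(194822195, 3403431) ≈ 57.243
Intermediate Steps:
Function('D')(t) = Add(6, Mul(-2, t))
S = Rational(-9383665, 3403431) (S = Add(Mul(-7862, Rational(1, 14607)), Mul(24299, Rational(-1, 10951))) = Add(Rational(-7862, 14607), Rational(-517, 233)) = Rational(-9383665, 3403431) ≈ -2.7571)
Add(Function('D')(G), S) = Add(Add(6, Mul(-2, -27)), Rational(-9383665, 3403431)) = Add(Add(6, 54), Rational(-9383665, 3403431)) = Add(60, Rational(-9383665, 3403431)) = Rational(194822195, 3403431)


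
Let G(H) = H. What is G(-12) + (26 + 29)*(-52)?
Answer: -2872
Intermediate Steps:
G(-12) + (26 + 29)*(-52) = -12 + (26 + 29)*(-52) = -12 + 55*(-52) = -12 - 2860 = -2872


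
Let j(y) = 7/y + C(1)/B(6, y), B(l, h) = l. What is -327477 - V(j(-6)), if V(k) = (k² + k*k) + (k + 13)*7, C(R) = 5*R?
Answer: -2948093/9 ≈ -3.2757e+5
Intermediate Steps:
j(y) = ⅚ + 7/y (j(y) = 7/y + (5*1)/6 = 7/y + 5*(⅙) = 7/y + ⅚ = ⅚ + 7/y)
V(k) = 91 + 2*k² + 7*k (V(k) = (k² + k²) + (13 + k)*7 = 2*k² + (91 + 7*k) = 91 + 2*k² + 7*k)
-327477 - V(j(-6)) = -327477 - (91 + 2*(⅚ + 7/(-6))² + 7*(⅚ + 7/(-6))) = -327477 - (91 + 2*(⅚ + 7*(-⅙))² + 7*(⅚ + 7*(-⅙))) = -327477 - (91 + 2*(⅚ - 7/6)² + 7*(⅚ - 7/6)) = -327477 - (91 + 2*(-⅓)² + 7*(-⅓)) = -327477 - (91 + 2*(⅑) - 7/3) = -327477 - (91 + 2/9 - 7/3) = -327477 - 1*800/9 = -327477 - 800/9 = -2948093/9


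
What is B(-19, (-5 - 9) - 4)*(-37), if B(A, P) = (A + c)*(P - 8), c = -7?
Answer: -25012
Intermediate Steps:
B(A, P) = (-8 + P)*(-7 + A) (B(A, P) = (A - 7)*(P - 8) = (-7 + A)*(-8 + P) = (-8 + P)*(-7 + A))
B(-19, (-5 - 9) - 4)*(-37) = (56 - 8*(-19) - 7*((-5 - 9) - 4) - 19*((-5 - 9) - 4))*(-37) = (56 + 152 - 7*(-14 - 4) - 19*(-14 - 4))*(-37) = (56 + 152 - 7*(-18) - 19*(-18))*(-37) = (56 + 152 + 126 + 342)*(-37) = 676*(-37) = -25012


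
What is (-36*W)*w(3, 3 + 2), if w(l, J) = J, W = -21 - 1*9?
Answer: 5400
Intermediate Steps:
W = -30 (W = -21 - 9 = -30)
(-36*W)*w(3, 3 + 2) = (-36*(-30))*(3 + 2) = 1080*5 = 5400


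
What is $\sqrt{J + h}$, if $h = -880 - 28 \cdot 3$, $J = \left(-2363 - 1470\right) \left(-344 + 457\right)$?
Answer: $i \sqrt{434093} \approx 658.86 i$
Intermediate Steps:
$J = -433129$ ($J = \left(-3833\right) 113 = -433129$)
$h = -964$ ($h = -880 - 84 = -964$)
$\sqrt{J + h} = \sqrt{-433129 - 964} = \sqrt{-434093} = i \sqrt{434093}$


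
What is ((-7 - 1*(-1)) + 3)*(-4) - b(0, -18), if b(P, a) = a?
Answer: 30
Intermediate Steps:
((-7 - 1*(-1)) + 3)*(-4) - b(0, -18) = ((-7 - 1*(-1)) + 3)*(-4) - 1*(-18) = ((-7 + 1) + 3)*(-4) + 18 = (-6 + 3)*(-4) + 18 = -3*(-4) + 18 = 12 + 18 = 30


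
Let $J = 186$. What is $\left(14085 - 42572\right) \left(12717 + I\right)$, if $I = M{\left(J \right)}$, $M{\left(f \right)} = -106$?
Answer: $-359249557$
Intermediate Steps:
$I = -106$
$\left(14085 - 42572\right) \left(12717 + I\right) = \left(14085 - 42572\right) \left(12717 - 106\right) = \left(-28487\right) 12611 = -359249557$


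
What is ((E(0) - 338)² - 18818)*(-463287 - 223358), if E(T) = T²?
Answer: -65523785770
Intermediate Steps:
((E(0) - 338)² - 18818)*(-463287 - 223358) = ((0² - 338)² - 18818)*(-463287 - 223358) = ((0 - 338)² - 18818)*(-686645) = ((-338)² - 18818)*(-686645) = (114244 - 18818)*(-686645) = 95426*(-686645) = -65523785770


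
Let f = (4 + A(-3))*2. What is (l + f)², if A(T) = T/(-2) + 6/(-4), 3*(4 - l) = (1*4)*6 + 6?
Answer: 4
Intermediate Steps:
l = -6 (l = 4 - ((1*4)*6 + 6)/3 = 4 - (4*6 + 6)/3 = 4 - (24 + 6)/3 = 4 - ⅓*30 = 4 - 10 = -6)
A(T) = -3/2 - T/2 (A(T) = T*(-½) + 6*(-¼) = -T/2 - 3/2 = -3/2 - T/2)
f = 8 (f = (4 + (-3/2 - ½*(-3)))*2 = (4 + (-3/2 + 3/2))*2 = (4 + 0)*2 = 4*2 = 8)
(l + f)² = (-6 + 8)² = 2² = 4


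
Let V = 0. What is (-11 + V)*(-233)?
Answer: 2563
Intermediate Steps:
(-11 + V)*(-233) = (-11 + 0)*(-233) = -11*(-233) = 2563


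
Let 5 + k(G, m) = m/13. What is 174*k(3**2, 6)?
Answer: -10266/13 ≈ -789.69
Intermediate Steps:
k(G, m) = -5 + m/13
174*k(3**2, 6) = 174*(-5 + (1/13)*6) = 174*(-5 + 6/13) = 174*(-59/13) = -10266/13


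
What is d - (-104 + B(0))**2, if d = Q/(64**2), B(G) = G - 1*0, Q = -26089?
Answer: -44328425/4096 ≈ -10822.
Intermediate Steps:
B(G) = G (B(G) = G + 0 = G)
d = -26089/4096 (d = -26089/(64**2) = -26089/4096 ≈ -6.3694)
d - (-104 + B(0))**2 = -26089/4096 - (-104 + 0)**2 = -26089/4096 - 1*(-104)**2 = -26089/4096 - 1*10816 = -26089/4096 - 10816 = -44328425/4096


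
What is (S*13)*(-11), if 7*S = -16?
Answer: 2288/7 ≈ 326.86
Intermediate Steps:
S = -16/7 (S = (⅐)*(-16) = -16/7 ≈ -2.2857)
(S*13)*(-11) = -16/7*13*(-11) = -208/7*(-11) = 2288/7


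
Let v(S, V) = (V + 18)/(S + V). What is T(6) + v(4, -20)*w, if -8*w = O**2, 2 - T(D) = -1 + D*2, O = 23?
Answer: -1105/64 ≈ -17.266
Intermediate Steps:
v(S, V) = (18 + V)/(S + V)
T(D) = 3 - 2*D (T(D) = 2 - (-1 + D*2) = 2 - (-1 + 2*D) = 2 + (1 - 2*D) = 3 - 2*D)
w = -529/8 (w = -1/8*23**2 = -1/8*529 = -529/8 ≈ -66.125)
T(6) + v(4, -20)*w = (3 - 2*6) + ((18 - 20)/(4 - 20))*(-529/8) = (3 - 12) + (-2/(-16))*(-529/8) = -9 - 1/16*(-2)*(-529/8) = -9 + (1/8)*(-529/8) = -9 - 529/64 = -1105/64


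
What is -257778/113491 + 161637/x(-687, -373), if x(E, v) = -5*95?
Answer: -18466789317/53908225 ≈ -342.56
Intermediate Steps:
x(E, v) = -475
-257778/113491 + 161637/x(-687, -373) = -257778/113491 + 161637/(-475) = -257778*1/113491 + 161637*(-1/475) = -257778/113491 - 161637/475 = -18466789317/53908225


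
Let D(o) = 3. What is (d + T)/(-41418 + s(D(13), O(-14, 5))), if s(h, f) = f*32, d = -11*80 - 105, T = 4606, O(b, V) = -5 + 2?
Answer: -71/814 ≈ -0.087224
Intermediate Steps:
O(b, V) = -3
d = -985 (d = -880 - 105 = -985)
s(h, f) = 32*f
(d + T)/(-41418 + s(D(13), O(-14, 5))) = (-985 + 4606)/(-41418 + 32*(-3)) = 3621/(-41418 - 96) = 3621/(-41514) = 3621*(-1/41514) = -71/814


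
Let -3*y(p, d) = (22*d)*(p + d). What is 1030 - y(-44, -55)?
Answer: 40960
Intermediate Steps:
y(p, d) = -22*d*(d + p)/3 (y(p, d) = -22*d*(p + d)/3 = -22*d*(d + p)/3)
1030 - y(-44, -55) = 1030 - (-22)*(-55)*(-55 - 44)/3 = 1030 - (-22)*(-55)*(-99)/3 = 1030 - 1*(-39930) = 1030 + 39930 = 40960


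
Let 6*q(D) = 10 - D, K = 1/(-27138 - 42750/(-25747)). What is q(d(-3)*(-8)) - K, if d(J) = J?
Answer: -543408679/232893112 ≈ -2.3333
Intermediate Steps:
K = -25747/698679336 (K = 1/(-27138 - 42750*(-1/25747)) = 1/(-27138 + 42750/25747) = 1/(-698679336/25747) = -25747/698679336 ≈ -3.6851e-5)
q(D) = 5/3 - D/6 (q(D) = (10 - D)/6 = 5/3 - D/6)
q(d(-3)*(-8)) - K = (5/3 - (-1)*(-8)/2) - 1*(-25747/698679336) = (5/3 - ⅙*24) + 25747/698679336 = (5/3 - 4) + 25747/698679336 = -7/3 + 25747/698679336 = -543408679/232893112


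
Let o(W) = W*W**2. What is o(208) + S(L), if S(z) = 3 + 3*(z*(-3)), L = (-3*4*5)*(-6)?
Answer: 8995675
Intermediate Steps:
o(W) = W**3
L = 360 (L = -12*5*(-6) = -60*(-6) = 360)
S(z) = 3 - 9*z (S(z) = 3 + 3*(-3*z) = 3 - 9*z)
o(208) + S(L) = 208**3 + (3 - 9*360) = 8998912 + (3 - 3240) = 8998912 - 3237 = 8995675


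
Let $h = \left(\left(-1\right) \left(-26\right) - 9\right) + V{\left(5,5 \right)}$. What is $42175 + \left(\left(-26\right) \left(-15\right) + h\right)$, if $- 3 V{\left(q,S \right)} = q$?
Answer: $\frac{127741}{3} \approx 42580.0$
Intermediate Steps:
$V{\left(q,S \right)} = - \frac{q}{3}$
$h = \frac{46}{3}$ ($h = \left(\left(-1\right) \left(-26\right) - 9\right) - \frac{5}{3} = \left(26 - 9\right) - \frac{5}{3} = 17 - \frac{5}{3} = \frac{46}{3} \approx 15.333$)
$42175 + \left(\left(-26\right) \left(-15\right) + h\right) = 42175 + \left(\left(-26\right) \left(-15\right) + \frac{46}{3}\right) = 42175 + \left(390 + \frac{46}{3}\right) = 42175 + \frac{1216}{3} = \frac{127741}{3}$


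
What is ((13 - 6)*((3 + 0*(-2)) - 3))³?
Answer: 0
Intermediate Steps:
((13 - 6)*((3 + 0*(-2)) - 3))³ = (7*((3 + 0) - 3))³ = (7*(3 - 3))³ = (7*0)³ = 0³ = 0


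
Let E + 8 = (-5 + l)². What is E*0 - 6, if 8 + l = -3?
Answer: -6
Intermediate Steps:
l = -11 (l = -8 - 3 = -11)
E = 248 (E = -8 + (-5 - 11)² = -8 + (-16)² = -8 + 256 = 248)
E*0 - 6 = 248*0 - 6 = 0 - 6 = -6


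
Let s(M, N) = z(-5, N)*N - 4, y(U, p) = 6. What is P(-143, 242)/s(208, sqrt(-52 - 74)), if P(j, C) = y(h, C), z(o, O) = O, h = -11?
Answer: -3/65 ≈ -0.046154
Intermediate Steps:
P(j, C) = 6
s(M, N) = -4 + N**2 (s(M, N) = N*N - 4 = N**2 - 4 = -4 + N**2)
P(-143, 242)/s(208, sqrt(-52 - 74)) = 6/(-4 + (sqrt(-52 - 74))**2) = 6/(-4 + (sqrt(-126))**2) = 6/(-4 + (3*I*sqrt(14))**2) = 6/(-4 - 126) = 6/(-130) = 6*(-1/130) = -3/65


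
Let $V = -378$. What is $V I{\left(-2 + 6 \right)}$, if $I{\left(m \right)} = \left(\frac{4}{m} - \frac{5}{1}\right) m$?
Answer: $6048$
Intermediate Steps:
$I{\left(m \right)} = m \left(-5 + \frac{4}{m}\right)$ ($I{\left(m \right)} = \left(\frac{4}{m} - 5\right) m = \left(-5 + \frac{4}{m}\right) m = m \left(-5 + \frac{4}{m}\right)$)
$V I{\left(-2 + 6 \right)} = - 378 \left(4 - 5 \left(-2 + 6\right)\right) = - 378 \left(4 - 20\right) = \left(-378\right) \left(-16\right) = 6048$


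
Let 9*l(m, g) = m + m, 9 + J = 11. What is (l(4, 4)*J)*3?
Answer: 16/3 ≈ 5.3333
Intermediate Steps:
J = 2 (J = -9 + 11 = 2)
l(m, g) = 2*m/9 (l(m, g) = (m + m)/9 = (2*m)/9 = 2*m/9)
(l(4, 4)*J)*3 = (((2/9)*4)*2)*3 = ((8/9)*2)*3 = (16/9)*3 = 16/3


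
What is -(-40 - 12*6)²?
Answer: -12544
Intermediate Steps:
-(-40 - 12*6)² = -(-40 - 72)² = -1*(-112)² = -1*12544 = -12544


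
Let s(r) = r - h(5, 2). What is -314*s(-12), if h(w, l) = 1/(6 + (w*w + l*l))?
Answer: 132194/35 ≈ 3777.0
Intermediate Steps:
h(w, l) = 1/(6 + l**2 + w**2) (h(w, l) = 1/(6 + (w**2 + l**2)) = 1/(6 + (l**2 + w**2)) = 1/(6 + l**2 + w**2))
s(r) = -1/35 + r (s(r) = r - 1/(6 + 2**2 + 5**2) = r - 1/(6 + 4 + 25) = r - 1/35 = -1/35 + r)
-314*s(-12) = -314*(-1/35 - 12) = -314*(-421/35) = 132194/35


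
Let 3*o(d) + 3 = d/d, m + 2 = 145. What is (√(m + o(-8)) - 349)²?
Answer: (1047 - √1281)²/9 ≈ 1.1362e+5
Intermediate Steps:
m = 143 (m = -2 + 145 = 143)
o(d) = -⅔ (o(d) = -1 + (d/d)/3 = -1 + (⅓)*1 = -1 + ⅓ = -⅔)
(√(m + o(-8)) - 349)² = (√(143 - ⅔) - 349)² = (√(427/3) - 349)² = (√1281/3 - 349)² = (-349 + √1281/3)²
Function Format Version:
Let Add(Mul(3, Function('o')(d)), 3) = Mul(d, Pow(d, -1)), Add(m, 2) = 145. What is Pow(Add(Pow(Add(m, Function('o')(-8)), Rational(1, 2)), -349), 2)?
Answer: Mul(Rational(1, 9), Pow(Add(1047, Mul(-1, Pow(1281, Rational(1, 2)))), 2)) ≈ 1.1362e+5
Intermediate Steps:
m = 143 (m = Add(-2, 145) = 143)
Function('o')(d) = Rational(-2, 3) (Function('o')(d) = Add(-1, Mul(Rational(1, 3), Mul(d, Pow(d, -1)))) = Add(-1, Mul(Rational(1, 3), 1)) = Add(-1, Rational(1, 3)) = Rational(-2, 3))
Pow(Add(Pow(Add(m, Function('o')(-8)), Rational(1, 2)), -349), 2) = Pow(Add(Pow(Add(143, Rational(-2, 3)), Rational(1, 2)), -349), 2) = Pow(Add(Pow(Rational(427, 3), Rational(1, 2)), -349), 2) = Pow(Add(Mul(Rational(1, 3), Pow(1281, Rational(1, 2))), -349), 2) = Pow(Add(-349, Mul(Rational(1, 3), Pow(1281, Rational(1, 2)))), 2)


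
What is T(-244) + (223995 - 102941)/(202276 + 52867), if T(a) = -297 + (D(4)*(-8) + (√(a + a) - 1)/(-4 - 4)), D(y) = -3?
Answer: -556008737/2041144 - I*√122/4 ≈ -272.4 - 2.7613*I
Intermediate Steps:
T(a) = -2183/8 - √2*√a/8 (T(a) = -297 + (-3*(-8) + (√(a + a) - 1)/(-4 - 4)) = -297 + (24 + (√(2*a) - 1)/(-8)) = -297 + (24 + (√2*√a - 1)*(-⅛)) = -297 + (24 + (-1 + √2*√a)*(-⅛)) = -297 + (24 + (⅛ - √2*√a/8)) = -297 + (193/8 - √2*√a/8) = -2183/8 - √2*√a/8)
T(-244) + (223995 - 102941)/(202276 + 52867) = (-2183/8 - √2*√(-244)/8) + (223995 - 102941)/(202276 + 52867) = (-2183/8 - √2*2*I*√61/8) + 121054/255143 = (-2183/8 - I*√122/4) + 121054*(1/255143) = (-2183/8 - I*√122/4) + 121054/255143 = -556008737/2041144 - I*√122/4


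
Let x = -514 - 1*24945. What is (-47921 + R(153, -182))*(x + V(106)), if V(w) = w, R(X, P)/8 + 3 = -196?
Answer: 1255303089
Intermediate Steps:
R(X, P) = -1592 (R(X, P) = -24 + 8*(-196) = -24 - 1568 = -1592)
x = -25459 (x = -514 - 24945 = -25459)
(-47921 + R(153, -182))*(x + V(106)) = (-47921 - 1592)*(-25459 + 106) = -49513*(-25353) = 1255303089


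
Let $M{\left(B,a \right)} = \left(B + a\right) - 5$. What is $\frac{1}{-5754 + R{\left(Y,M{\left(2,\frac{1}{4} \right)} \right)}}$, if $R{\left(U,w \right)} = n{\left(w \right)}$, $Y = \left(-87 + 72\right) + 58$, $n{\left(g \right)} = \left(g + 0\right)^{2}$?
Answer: $- \frac{16}{91943} \approx -0.00017402$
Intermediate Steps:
$M{\left(B,a \right)} = -5 + B + a$
$n{\left(g \right)} = g^{2}$
$Y = 43$ ($Y = -15 + 58 = 43$)
$R{\left(U,w \right)} = w^{2}$
$\frac{1}{-5754 + R{\left(Y,M{\left(2,\frac{1}{4} \right)} \right)}} = \frac{1}{-5754 + \left(-5 + 2 + \frac{1}{4}\right)^{2}} = \frac{1}{-5754 + \left(- \frac{11}{4}\right)^{2}} = \frac{1}{-5754 + \frac{121}{16}} = \frac{1}{- \frac{91943}{16}} = - \frac{16}{91943}$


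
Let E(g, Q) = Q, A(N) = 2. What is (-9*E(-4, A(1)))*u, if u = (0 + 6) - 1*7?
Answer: 18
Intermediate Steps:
u = -1 (u = 6 - 7 = -1)
(-9*E(-4, A(1)))*u = -9*2*(-1) = -18*(-1) = 18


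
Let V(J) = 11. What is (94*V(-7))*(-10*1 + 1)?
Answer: -9306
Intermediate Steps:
(94*V(-7))*(-10*1 + 1) = (94*11)*(-10*1 + 1) = 1034*(-10 + 1) = 1034*(-9) = -9306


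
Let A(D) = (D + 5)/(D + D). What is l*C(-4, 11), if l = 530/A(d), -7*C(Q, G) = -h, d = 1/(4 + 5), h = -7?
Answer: -530/23 ≈ -23.043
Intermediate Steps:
d = ⅑ (d = 1/9 = ⅑ ≈ 0.11111)
C(Q, G) = -1 (C(Q, G) = -(-1)*(-7)/7 = -⅐*7 = -1)
A(D) = (5 + D)/(2*D) (A(D) = (5 + D)/((2*D)) = (5 + D)*(1/(2*D)) = (5 + D)/(2*D))
l = 530/23 (l = 530/(((5 + ⅑)/(2*(⅑)))) = 530/(((½)*9*(46/9))) = 530/23 ≈ 23.043)
l*C(-4, 11) = (530/23)*(-1) = -530/23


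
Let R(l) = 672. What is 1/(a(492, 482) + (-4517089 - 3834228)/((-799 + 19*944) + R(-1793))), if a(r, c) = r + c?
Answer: 17809/8994649 ≈ 0.0019800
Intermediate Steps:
a(r, c) = c + r
1/(a(492, 482) + (-4517089 - 3834228)/((-799 + 19*944) + R(-1793))) = 1/((482 + 492) + (-4517089 - 3834228)/((-799 + 19*944) + 672)) = 1/(974 - 8351317/((-799 + 17936) + 672)) = 1/(974 - 8351317/(17137 + 672)) = 1/(974 - 8351317/17809) = 1/(8994649/17809) = 17809/8994649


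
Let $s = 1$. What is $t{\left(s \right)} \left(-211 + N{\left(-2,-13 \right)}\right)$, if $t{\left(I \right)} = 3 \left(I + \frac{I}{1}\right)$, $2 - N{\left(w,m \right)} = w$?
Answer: $-1242$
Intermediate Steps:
$N{\left(w,m \right)} = 2 - w$
$t{\left(I \right)} = 6 I$ ($t{\left(I \right)} = 3 \left(I + I 1\right) = 3 \left(I + I\right) = 3 \cdot 2 I = 6 I$)
$t{\left(s \right)} \left(-211 + N{\left(-2,-13 \right)}\right) = 6 \cdot 1 \left(-211 + \left(2 - -2\right)\right) = 6 \left(-211 + \left(2 + 2\right)\right) = 6 \left(-211 + 4\right) = 6 \left(-207\right) = -1242$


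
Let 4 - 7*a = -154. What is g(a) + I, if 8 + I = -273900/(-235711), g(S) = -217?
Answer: -52761075/235711 ≈ -223.84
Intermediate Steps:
a = 158/7 (a = 4/7 - ⅐*(-154) = 4/7 + 22 = 158/7 ≈ 22.571)
I = -1611788/235711 (I = -8 - 273900/(-235711) = -8 - 273900*(-1/235711) = -8 + 273900/235711 = -1611788/235711 ≈ -6.8380)
g(a) + I = -217 - 1611788/235711 = -52761075/235711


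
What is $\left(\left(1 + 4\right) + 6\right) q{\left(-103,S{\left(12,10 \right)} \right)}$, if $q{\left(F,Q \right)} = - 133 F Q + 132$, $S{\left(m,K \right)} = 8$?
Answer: $1206964$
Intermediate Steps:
$q{\left(F,Q \right)} = 132 - 133 F Q$ ($q{\left(F,Q \right)} = - 133 F Q + 132 = 132 - 133 F Q$)
$\left(\left(1 + 4\right) + 6\right) q{\left(-103,S{\left(12,10 \right)} \right)} = \left(\left(1 + 4\right) + 6\right) \left(132 - \left(-13699\right) 8\right) = \left(5 + 6\right) \left(132 + 109592\right) = 11 \cdot 109724 = 1206964$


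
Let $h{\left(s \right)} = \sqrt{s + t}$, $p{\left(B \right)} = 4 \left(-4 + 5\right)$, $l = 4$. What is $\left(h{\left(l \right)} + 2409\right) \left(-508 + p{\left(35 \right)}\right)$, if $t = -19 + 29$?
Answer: $-1214136 - 504 \sqrt{14} \approx -1.216 \cdot 10^{6}$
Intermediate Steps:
$t = 10$
$p{\left(B \right)} = 4$ ($p{\left(B \right)} = 4 \cdot 1 = 4$)
$h{\left(s \right)} = \sqrt{10 + s}$ ($h{\left(s \right)} = \sqrt{s + 10} = \sqrt{10 + s}$)
$\left(h{\left(l \right)} + 2409\right) \left(-508 + p{\left(35 \right)}\right) = \left(\sqrt{10 + 4} + 2409\right) \left(-508 + 4\right) = \left(\sqrt{14} + 2409\right) \left(-504\right) = \left(2409 + \sqrt{14}\right) \left(-504\right) = -1214136 - 504 \sqrt{14}$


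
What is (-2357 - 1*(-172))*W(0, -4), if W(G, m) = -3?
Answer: 6555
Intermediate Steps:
(-2357 - 1*(-172))*W(0, -4) = (-2357 - 1*(-172))*(-3) = (-2357 + 172)*(-3) = -2185*(-3) = 6555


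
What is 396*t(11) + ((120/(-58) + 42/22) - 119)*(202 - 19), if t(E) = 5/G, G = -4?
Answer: -7114101/319 ≈ -22301.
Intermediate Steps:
t(E) = -5/4 (t(E) = 5/(-4) = 5*(-¼) = -5/4)
396*t(11) + ((120/(-58) + 42/22) - 119)*(202 - 19) = 396*(-5/4) + ((120/(-58) + 42/22) - 119)*(202 - 19) = -495 + ((120*(-1/58) + 42*(1/22)) - 119)*183 = -495 + ((-60/29 + 21/11) - 119)*183 = -495 + (-51/319 - 119)*183 = -495 - 38012/319*183 = -495 - 6956196/319 = -7114101/319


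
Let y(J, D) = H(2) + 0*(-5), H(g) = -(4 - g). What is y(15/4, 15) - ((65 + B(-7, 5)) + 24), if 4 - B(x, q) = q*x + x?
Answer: -137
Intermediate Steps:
B(x, q) = 4 - x - q*x (B(x, q) = 4 - (q*x + x) = 4 - (x + q*x) = 4 + (-x - q*x) = 4 - x - q*x)
H(g) = -4 + g
y(J, D) = -2 (y(J, D) = (-4 + 2) + 0*(-5) = -2 + 0 = -2)
y(15/4, 15) - ((65 + B(-7, 5)) + 24) = -2 - ((65 + (4 - 1*(-7) - 1*5*(-7))) + 24) = -2 - ((65 + (4 + 7 + 35)) + 24) = -2 - ((65 + 46) + 24) = -2 - (111 + 24) = -2 - 1*135 = -2 - 135 = -137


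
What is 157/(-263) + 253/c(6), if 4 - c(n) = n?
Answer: -66853/526 ≈ -127.10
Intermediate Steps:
c(n) = 4 - n
157/(-263) + 253/c(6) = 157/(-263) + 253/(4 - 1*6) = 157*(-1/263) + 253/(4 - 6) = -157/263 + 253/(-2) = -157/263 + 253*(-1/2) = -157/263 - 253/2 = -66853/526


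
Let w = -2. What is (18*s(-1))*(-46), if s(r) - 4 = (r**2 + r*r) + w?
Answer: -3312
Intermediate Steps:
s(r) = 2 + 2*r**2 (s(r) = 4 + ((r**2 + r*r) - 2) = 4 + ((r**2 + r**2) - 2) = 4 + (2*r**2 - 2) = 4 + (-2 + 2*r**2) = 2 + 2*r**2)
(18*s(-1))*(-46) = (18*(2 + 2*(-1)**2))*(-46) = (18*(2 + 2*1))*(-46) = (18*(2 + 2))*(-46) = (18*4)*(-46) = 72*(-46) = -3312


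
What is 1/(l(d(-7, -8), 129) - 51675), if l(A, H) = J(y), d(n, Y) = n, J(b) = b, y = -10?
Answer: -1/51685 ≈ -1.9348e-5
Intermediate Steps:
l(A, H) = -10
1/(l(d(-7, -8), 129) - 51675) = 1/(-10 - 51675) = 1/(-51685) = -1/51685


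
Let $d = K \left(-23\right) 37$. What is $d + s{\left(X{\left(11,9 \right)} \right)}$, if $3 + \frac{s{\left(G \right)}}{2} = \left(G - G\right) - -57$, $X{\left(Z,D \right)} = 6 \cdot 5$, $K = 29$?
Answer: $-24571$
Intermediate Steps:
$X{\left(Z,D \right)} = 30$
$s{\left(G \right)} = 108$ ($s{\left(G \right)} = -6 + 2 \left(\left(G - G\right) - -57\right) = -6 + 2 \left(0 + 57\right) = -6 + 2 \cdot 57 = -6 + 114 = 108$)
$d = -24679$ ($d = 29 \left(-23\right) 37 = \left(-667\right) 37 = -24679$)
$d + s{\left(X{\left(11,9 \right)} \right)} = -24679 + 108 = -24571$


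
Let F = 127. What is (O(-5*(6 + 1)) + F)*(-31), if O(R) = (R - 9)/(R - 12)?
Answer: -186403/47 ≈ -3966.0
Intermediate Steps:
O(R) = (-9 + R)/(-12 + R)
(O(-5*(6 + 1)) + F)*(-31) = ((-9 - 5*(6 + 1))/(-12 - 5*(6 + 1)) + 127)*(-31) = ((-9 - 5*7)/(-12 - 5*7) + 127)*(-31) = ((-9 - 35)/(-12 - 35) + 127)*(-31) = (-44/(-47) + 127)*(-31) = (-1/47*(-44) + 127)*(-31) = (44/47 + 127)*(-31) = (6013/47)*(-31) = -186403/47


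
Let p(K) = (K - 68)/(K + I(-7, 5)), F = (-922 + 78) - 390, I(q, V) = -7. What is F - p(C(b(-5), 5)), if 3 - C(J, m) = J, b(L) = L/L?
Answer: -6236/5 ≈ -1247.2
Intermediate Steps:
b(L) = 1
C(J, m) = 3 - J
F = -1234 (F = -844 - 390 = -1234)
p(K) = (-68 + K)/(-7 + K) (p(K) = (K - 68)/(K - 7) = (-68 + K)/(-7 + K))
F - p(C(b(-5), 5)) = -1234 - (-68 + (3 - 1*1))/(-7 + (3 - 1*1)) = -1234 - (-68 + (3 - 1))/(-7 + (3 - 1)) = -1234 - (-68 + 2)/(-7 + 2) = -1234 - (-66)/(-5) = -1234 - (-1)*(-66)/5 = -1234 - 1*66/5 = -1234 - 66/5 = -6236/5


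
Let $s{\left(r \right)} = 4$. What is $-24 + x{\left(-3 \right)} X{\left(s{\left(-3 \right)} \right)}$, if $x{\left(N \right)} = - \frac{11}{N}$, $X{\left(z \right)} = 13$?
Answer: $\frac{71}{3} \approx 23.667$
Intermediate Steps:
$-24 + x{\left(-3 \right)} X{\left(s{\left(-3 \right)} \right)} = -24 + - \frac{11}{-3} \cdot 13 = -24 + \left(-11\right) \left(- \frac{1}{3}\right) 13 = -24 + \frac{11}{3} \cdot 13 = -24 + \frac{143}{3} = \frac{71}{3}$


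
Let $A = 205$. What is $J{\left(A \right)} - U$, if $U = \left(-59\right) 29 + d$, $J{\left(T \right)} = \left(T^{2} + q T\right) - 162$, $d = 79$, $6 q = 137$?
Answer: $\frac{289055}{6} \approx 48176.0$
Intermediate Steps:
$q = \frac{137}{6}$ ($q = \frac{1}{6} \cdot 137 = \frac{137}{6} \approx 22.833$)
$J{\left(T \right)} = -162 + T^{2} + \frac{137 T}{6}$ ($J{\left(T \right)} = \left(T^{2} + \frac{137 T}{6}\right) - 162 = -162 + T^{2} + \frac{137 T}{6}$)
$U = -1632$ ($U = \left(-59\right) 29 + 79 = -1711 + 79 = -1632$)
$J{\left(A \right)} - U = \left(-162 + 205^{2} + \frac{137}{6} \cdot 205\right) - -1632 = \left(-162 + 42025 + \frac{28085}{6}\right) + 1632 = \frac{279263}{6} + 1632 = \frac{289055}{6}$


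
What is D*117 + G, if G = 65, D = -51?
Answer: -5902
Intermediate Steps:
D*117 + G = -51*117 + 65 = -5967 + 65 = -5902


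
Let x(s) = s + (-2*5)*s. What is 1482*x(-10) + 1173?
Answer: 134553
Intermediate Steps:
x(s) = -9*s (x(s) = s - 10*s = -9*s)
1482*x(-10) + 1173 = 1482*(-9*(-10)) + 1173 = 1482*90 + 1173 = 133380 + 1173 = 134553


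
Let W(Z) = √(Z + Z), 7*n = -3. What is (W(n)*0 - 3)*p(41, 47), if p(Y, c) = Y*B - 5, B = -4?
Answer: 507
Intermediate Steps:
n = -3/7 (n = (⅐)*(-3) = -3/7 ≈ -0.42857)
p(Y, c) = -5 - 4*Y (p(Y, c) = Y*(-4) - 5 = -4*Y - 5 = -5 - 4*Y)
W(Z) = √2*√Z (W(Z) = √(2*Z) = √2*√Z)
(W(n)*0 - 3)*p(41, 47) = ((√2*√(-3/7))*0 - 3)*(-5 - 4*41) = ((√2*(I*√21/7))*0 - 3)*(-5 - 164) = ((I*√42/7)*0 - 3)*(-169) = (0 - 3)*(-169) = -3*(-169) = 507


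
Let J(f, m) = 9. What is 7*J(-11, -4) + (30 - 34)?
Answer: 59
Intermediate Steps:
7*J(-11, -4) + (30 - 34) = 7*9 + (30 - 34) = 63 - 4 = 59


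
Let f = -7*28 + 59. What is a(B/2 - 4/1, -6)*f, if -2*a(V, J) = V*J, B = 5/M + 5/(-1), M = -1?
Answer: 3699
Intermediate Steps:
f = -137 (f = -196 + 59 = -137)
B = -10 (B = 5/(-1) + 5/(-1) = 5*(-1) + 5*(-1) = -5 - 5 = -10)
a(V, J) = -J*V/2 (a(V, J) = -V*J/2 = -J*V/2)
a(B/2 - 4/1, -6)*f = -½*(-6)*(-10/2 - 4/1)*(-137) = -½*(-6)*(-10*½ - 4*1)*(-137) = -½*(-6)*(-5 - 4)*(-137) = -½*(-6)*(-9)*(-137) = -27*(-137) = 3699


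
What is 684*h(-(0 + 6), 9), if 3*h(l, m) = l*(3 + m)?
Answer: -16416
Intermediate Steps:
h(l, m) = l*(3 + m)/3 (h(l, m) = (l*(3 + m))/3 = l*(3 + m)/3)
684*h(-(0 + 6), 9) = 684*((-(0 + 6))*(3 + 9)/3) = 684*((⅓)*(-1*6)*12) = 684*((⅓)*(-6)*12) = 684*(-24) = -16416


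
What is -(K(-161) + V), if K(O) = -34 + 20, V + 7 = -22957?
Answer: 22978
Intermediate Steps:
V = -22964 (V = -7 - 22957 = -22964)
K(O) = -14
-(K(-161) + V) = -(-14 - 22964) = -1*(-22978) = 22978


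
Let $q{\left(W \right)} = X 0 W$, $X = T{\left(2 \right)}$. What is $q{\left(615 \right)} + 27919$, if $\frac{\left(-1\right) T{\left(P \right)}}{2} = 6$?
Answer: $27919$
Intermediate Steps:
$T{\left(P \right)} = -12$ ($T{\left(P \right)} = \left(-2\right) 6 = -12$)
$X = -12$
$q{\left(W \right)} = 0$ ($q{\left(W \right)} = \left(-12\right) 0 W = 0 W = 0$)
$q{\left(615 \right)} + 27919 = 0 + 27919 = 27919$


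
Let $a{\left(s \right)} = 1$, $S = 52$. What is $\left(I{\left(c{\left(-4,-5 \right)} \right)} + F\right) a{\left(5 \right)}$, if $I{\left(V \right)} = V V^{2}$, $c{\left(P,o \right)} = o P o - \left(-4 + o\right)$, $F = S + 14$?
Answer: $-753505$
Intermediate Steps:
$F = 66$ ($F = 52 + 14 = 66$)
$c{\left(P,o \right)} = 4 - o + P o^{2}$ ($c{\left(P,o \right)} = P o o - \left(-4 + o\right) = P o^{2} - \left(-4 + o\right) = 4 - o + P o^{2}$)
$I{\left(V \right)} = V^{3}$
$\left(I{\left(c{\left(-4,-5 \right)} \right)} + F\right) a{\left(5 \right)} = \left(\left(4 - -5 - 4 \left(-5\right)^{2}\right)^{3} + 66\right) 1 = \left(\left(4 + 5 - 100\right)^{3} + 66\right) 1 = \left(\left(-91\right)^{3} + 66\right) 1 = \left(-753571 + 66\right) 1 = \left(-753505\right) 1 = -753505$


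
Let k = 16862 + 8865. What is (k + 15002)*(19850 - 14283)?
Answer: 226738343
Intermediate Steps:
k = 25727
(k + 15002)*(19850 - 14283) = (25727 + 15002)*(19850 - 14283) = 40729*5567 = 226738343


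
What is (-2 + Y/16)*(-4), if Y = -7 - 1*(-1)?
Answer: 19/2 ≈ 9.5000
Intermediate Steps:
Y = -6 (Y = -7 + 1 = -6)
(-2 + Y/16)*(-4) = (-2 - 6/16)*(-4) = (-2 - 6*1/16)*(-4) = (-2 - 3/8)*(-4) = -19/8*(-4) = 19/2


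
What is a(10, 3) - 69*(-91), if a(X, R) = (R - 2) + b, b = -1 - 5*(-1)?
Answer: 6284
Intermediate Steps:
b = 4 (b = -1 + 5 = 4)
a(X, R) = 2 + R (a(X, R) = (R - 2) + 4 = (-2 + R) + 4 = 2 + R)
a(10, 3) - 69*(-91) = (2 + 3) - 69*(-91) = 5 + 6279 = 6284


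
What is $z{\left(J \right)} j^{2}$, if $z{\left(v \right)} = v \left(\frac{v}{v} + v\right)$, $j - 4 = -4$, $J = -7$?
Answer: $0$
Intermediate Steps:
$j = 0$ ($j = 4 - 4 = 0$)
$z{\left(v \right)} = v \left(1 + v\right)$
$z{\left(J \right)} j^{2} = - 7 \left(1 - 7\right) 0^{2} = \left(-7\right) \left(-6\right) 0 = 42 \cdot 0 = 0$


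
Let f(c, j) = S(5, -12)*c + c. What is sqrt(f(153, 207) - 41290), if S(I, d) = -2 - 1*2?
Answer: I*sqrt(41749) ≈ 204.33*I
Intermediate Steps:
S(I, d) = -4 (S(I, d) = -2 - 2 = -4)
f(c, j) = -3*c (f(c, j) = -4*c + c = -3*c)
sqrt(f(153, 207) - 41290) = sqrt(-3*153 - 41290) = sqrt(-459 - 41290) = sqrt(-41749) = I*sqrt(41749)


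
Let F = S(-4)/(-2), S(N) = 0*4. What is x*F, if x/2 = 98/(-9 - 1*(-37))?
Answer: 0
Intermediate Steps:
S(N) = 0
F = 0 (F = 0/(-2) = 0*(-½) = 0)
x = 7 (x = 2*(98/(-9 - 1*(-37))) = 2*(98/(-9 + 37)) = 2*(98/28) = 2*(98*(1/28)) = 2*(7/2) = 7)
x*F = 7*0 = 0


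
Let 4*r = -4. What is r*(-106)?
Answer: 106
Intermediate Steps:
r = -1 (r = (1/4)*(-4) = -1)
r*(-106) = -1*(-106) = 106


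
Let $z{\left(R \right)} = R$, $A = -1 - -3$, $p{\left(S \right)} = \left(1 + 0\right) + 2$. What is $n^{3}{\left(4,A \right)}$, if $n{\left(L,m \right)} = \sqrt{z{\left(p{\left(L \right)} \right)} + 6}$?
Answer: $27$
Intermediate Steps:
$p{\left(S \right)} = 3$ ($p{\left(S \right)} = 1 + 2 = 3$)
$A = 2$ ($A = -1 + 3 = 2$)
$n{\left(L,m \right)} = 3$ ($n{\left(L,m \right)} = \sqrt{3 + 6} = \sqrt{9} = 3$)
$n^{3}{\left(4,A \right)} = 3^{3} = 27$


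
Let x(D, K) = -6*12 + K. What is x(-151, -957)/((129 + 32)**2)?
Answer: -21/529 ≈ -0.039698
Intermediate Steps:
x(D, K) = -72 + K
x(-151, -957)/((129 + 32)**2) = (-72 - 957)/((129 + 32)**2) = -1029/(161**2) = -1029/25921 = -1029*1/25921 = -21/529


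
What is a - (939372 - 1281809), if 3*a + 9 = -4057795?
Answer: -3030493/3 ≈ -1.0102e+6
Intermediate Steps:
a = -4057804/3 (a = -3 + (⅓)*(-4057795) = -3 - 4057795/3 = -4057804/3 ≈ -1.3526e+6)
a - (939372 - 1281809) = -4057804/3 - (939372 - 1281809) = -4057804/3 - 1*(-342437) = -4057804/3 + 342437 = -3030493/3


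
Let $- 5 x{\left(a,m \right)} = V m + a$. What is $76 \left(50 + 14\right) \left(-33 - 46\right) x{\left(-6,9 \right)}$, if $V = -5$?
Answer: $- \frac{19597056}{5} \approx -3.9194 \cdot 10^{6}$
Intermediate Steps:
$x{\left(a,m \right)} = m - \frac{a}{5}$ ($x{\left(a,m \right)} = - \frac{- 5 m + a}{5} = - \frac{a - 5 m}{5} = m - \frac{a}{5}$)
$76 \left(50 + 14\right) \left(-33 - 46\right) x{\left(-6,9 \right)} = 76 \left(50 + 14\right) \left(-33 - 46\right) \left(9 - - \frac{6}{5}\right) = 76 \cdot 64 \left(-79\right) \left(9 + \frac{6}{5}\right) = 76 \left(-5056\right) \frac{51}{5} = \left(-384256\right) \frac{51}{5} = - \frac{19597056}{5}$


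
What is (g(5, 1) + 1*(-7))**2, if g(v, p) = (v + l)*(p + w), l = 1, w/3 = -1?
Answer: 361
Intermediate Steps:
w = -3 (w = 3*(-1) = -3)
g(v, p) = (1 + v)*(-3 + p) (g(v, p) = (v + 1)*(p - 3) = (1 + v)*(-3 + p))
(g(5, 1) + 1*(-7))**2 = ((-3 + 1 - 3*5 + 1*5) + 1*(-7))**2 = ((-3 + 1 - 15 + 5) - 7)**2 = (-12 - 7)**2 = (-19)**2 = 361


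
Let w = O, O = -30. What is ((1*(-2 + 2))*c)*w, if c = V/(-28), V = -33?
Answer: 0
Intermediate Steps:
c = 33/28 (c = -33/(-28) = -33*(-1/28) = 33/28 ≈ 1.1786)
w = -30
((1*(-2 + 2))*c)*w = ((1*(-2 + 2))*(33/28))*(-30) = ((1*0)*(33/28))*(-30) = (0*(33/28))*(-30) = 0*(-30) = 0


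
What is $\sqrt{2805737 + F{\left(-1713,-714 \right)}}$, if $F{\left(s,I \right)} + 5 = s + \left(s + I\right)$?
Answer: $6 \sqrt{77822} \approx 1673.8$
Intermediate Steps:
$F{\left(s,I \right)} = -5 + I + 2 s$ ($F{\left(s,I \right)} = -5 + \left(s + \left(s + I\right)\right) = -5 + \left(s + \left(I + s\right)\right) = -5 + \left(I + 2 s\right) = -5 + I + 2 s$)
$\sqrt{2805737 + F{\left(-1713,-714 \right)}} = \sqrt{2805737 - 4145} = \sqrt{2801592} = 6 \sqrt{77822}$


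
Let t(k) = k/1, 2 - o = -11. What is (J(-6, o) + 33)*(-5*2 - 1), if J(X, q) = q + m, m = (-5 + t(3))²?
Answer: -550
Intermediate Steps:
o = 13 (o = 2 - 1*(-11) = 2 + 11 = 13)
t(k) = k (t(k) = k*1 = k)
m = 4 (m = (-5 + 3)² = (-2)² = 4)
J(X, q) = 4 + q (J(X, q) = q + 4 = 4 + q)
(J(-6, o) + 33)*(-5*2 - 1) = ((4 + 13) + 33)*(-5*2 - 1) = (17 + 33)*(-10 - 1) = 50*(-11) = -550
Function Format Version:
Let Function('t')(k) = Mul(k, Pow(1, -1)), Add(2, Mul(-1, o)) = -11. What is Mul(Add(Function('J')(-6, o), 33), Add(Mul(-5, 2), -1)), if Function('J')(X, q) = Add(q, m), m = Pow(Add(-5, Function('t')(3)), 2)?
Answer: -550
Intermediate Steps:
o = 13 (o = Add(2, Mul(-1, -11)) = Add(2, 11) = 13)
Function('t')(k) = k (Function('t')(k) = Mul(k, 1) = k)
m = 4 (m = Pow(Add(-5, 3), 2) = Pow(-2, 2) = 4)
Function('J')(X, q) = Add(4, q) (Function('J')(X, q) = Add(q, 4) = Add(4, q))
Mul(Add(Function('J')(-6, o), 33), Add(Mul(-5, 2), -1)) = Mul(Add(Add(4, 13), 33), Add(Mul(-5, 2), -1)) = Mul(Add(17, 33), Add(-10, -1)) = Mul(50, -11) = -550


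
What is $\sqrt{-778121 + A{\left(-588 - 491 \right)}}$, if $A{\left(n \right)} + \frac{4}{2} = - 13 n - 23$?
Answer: $157 i \sqrt{31} \approx 874.14 i$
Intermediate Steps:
$A{\left(n \right)} = -25 - 13 n$ ($A{\left(n \right)} = -2 - \left(23 + 13 n\right) = -25 - 13 n$)
$\sqrt{-778121 + A{\left(-588 - 491 \right)}} = \sqrt{-778121 - \left(25 + 13 \left(-588 - 491\right)\right)} = \sqrt{-778121 - -14002} = \sqrt{-778121 + \left(-25 + 14027\right)} = \sqrt{-778121 + 14002} = \sqrt{-764119} = 157 i \sqrt{31}$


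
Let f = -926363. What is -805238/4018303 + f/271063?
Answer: -3940677449983/1089213266089 ≈ -3.6179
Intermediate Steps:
-805238/4018303 + f/271063 = -805238/4018303 - 926363/271063 = -3940677449983/1089213266089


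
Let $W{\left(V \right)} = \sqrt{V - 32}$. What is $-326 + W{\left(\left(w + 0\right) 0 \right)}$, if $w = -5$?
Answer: $-326 + 4 i \sqrt{2} \approx -326.0 + 5.6569 i$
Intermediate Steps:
$W{\left(V \right)} = \sqrt{-32 + V}$
$-326 + W{\left(\left(w + 0\right) 0 \right)} = -326 + \sqrt{-32 + \left(-5 + 0\right) 0} = -326 + \sqrt{-32 - 0} = -326 + \sqrt{-32 + 0} = -326 + \sqrt{-32} = -326 + 4 i \sqrt{2}$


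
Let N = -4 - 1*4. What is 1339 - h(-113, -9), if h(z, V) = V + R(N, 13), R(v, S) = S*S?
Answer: 1179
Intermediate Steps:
N = -8 (N = -4 - 4 = -8)
R(v, S) = S²
h(z, V) = 169 + V (h(z, V) = V + 13² = V + 169 = 169 + V)
1339 - h(-113, -9) = 1339 - (169 - 9) = 1339 - 1*160 = 1339 - 160 = 1179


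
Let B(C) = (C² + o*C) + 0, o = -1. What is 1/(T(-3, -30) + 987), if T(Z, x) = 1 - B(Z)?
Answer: 1/976 ≈ 0.0010246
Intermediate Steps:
B(C) = C² - C (B(C) = (C² - C) + 0 = C² - C)
T(Z, x) = 1 - Z*(-1 + Z)
1/(T(-3, -30) + 987) = 1/((1 - 1*(-3)*(-1 - 3)) + 987) = 1/((1 - 1*(-3)*(-4)) + 987) = 1/((1 - 12) + 987) = 1/(-11 + 987) = 1/976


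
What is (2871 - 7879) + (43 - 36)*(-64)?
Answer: -5456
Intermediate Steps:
(2871 - 7879) + (43 - 36)*(-64) = -5008 + 7*(-64) = -5008 - 448 = -5456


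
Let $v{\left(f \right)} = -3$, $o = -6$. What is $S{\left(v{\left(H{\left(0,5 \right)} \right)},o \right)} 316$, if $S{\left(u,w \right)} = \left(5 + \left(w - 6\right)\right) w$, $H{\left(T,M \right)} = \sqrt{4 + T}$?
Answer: $13272$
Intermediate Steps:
$S{\left(u,w \right)} = w \left(-1 + w\right)$ ($S{\left(u,w \right)} = \left(5 + \left(w - 6\right)\right) w = \left(5 + \left(-6 + w\right)\right) w = \left(-1 + w\right) w = w \left(-1 + w\right)$)
$S{\left(v{\left(H{\left(0,5 \right)} \right)},o \right)} 316 = - 6 \left(-1 - 6\right) 316 = \left(-6\right) \left(-7\right) 316 = 42 \cdot 316 = 13272$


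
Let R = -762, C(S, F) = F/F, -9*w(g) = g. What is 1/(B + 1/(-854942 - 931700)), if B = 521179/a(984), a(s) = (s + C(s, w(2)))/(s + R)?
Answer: 1759842370/206717584582811 ≈ 8.5133e-6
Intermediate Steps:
w(g) = -g/9
C(S, F) = 1
a(s) = (1 + s)/(-762 + s) (a(s) = (s + 1)/(s - 762) = (1 + s)/(-762 + s))
B = 115701738/985 (B = 521179/(((1 + 984)/(-762 + 984))) = 521179/((985/222)) = 521179/(((1/222)*985)) = 521179/(985/222) = 521179*(222/985) = 115701738/985 ≈ 1.1746e+5)
1/(B + 1/(-854942 - 931700)) = 1/(115701738/985 + 1/(-854942 - 931700)) = 1/(115701738/985 + 1/(-1786642)) = 1/(115701738/985 - 1/1786642) = 1/(206717584582811/1759842370) = 1759842370/206717584582811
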